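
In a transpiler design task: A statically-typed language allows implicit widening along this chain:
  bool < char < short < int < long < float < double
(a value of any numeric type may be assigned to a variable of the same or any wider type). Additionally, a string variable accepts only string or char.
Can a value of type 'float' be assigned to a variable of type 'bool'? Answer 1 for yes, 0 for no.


Target variable type: bool
Source value type: float
Numeric ranks: float=5, bool=0
Widening allowed iff rank(source) <= rank(target): 5 <= 0? No
Result: 0

0


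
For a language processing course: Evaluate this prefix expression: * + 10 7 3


Parsing prefix expression: * + 10 7 3
Step 1: Innermost operation '+ 10 7'
  10 + 7 = 17
Step 2: Outer operation '* [17] 3'
  17 * 3 = 51

51


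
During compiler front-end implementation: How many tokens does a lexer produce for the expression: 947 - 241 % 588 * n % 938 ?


Scanning '947 - 241 % 588 * n % 938'
Token 1: '947' -> integer_literal
Token 2: '-' -> operator
Token 3: '241' -> integer_literal
Token 4: '%' -> operator
Token 5: '588' -> integer_literal
Token 6: '*' -> operator
Token 7: 'n' -> identifier
Token 8: '%' -> operator
Token 9: '938' -> integer_literal
Total tokens: 9

9


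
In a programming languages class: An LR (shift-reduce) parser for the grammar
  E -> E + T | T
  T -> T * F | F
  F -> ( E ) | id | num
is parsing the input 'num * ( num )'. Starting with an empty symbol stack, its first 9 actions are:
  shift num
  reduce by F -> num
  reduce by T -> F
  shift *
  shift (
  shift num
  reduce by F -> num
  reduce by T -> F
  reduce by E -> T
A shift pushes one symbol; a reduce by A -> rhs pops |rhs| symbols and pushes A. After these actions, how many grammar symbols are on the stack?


Tracking the symbol stack through each action:
  Action 1: shift 'num' : push -> stack = [num] (size 1)
  Action 2: reduce by F -> num : pop 1, push F -> stack = [F] (size 1)
  Action 3: reduce by T -> F : pop 1, push T -> stack = [T] (size 1)
  Action 4: shift '*' : push -> stack = [T, *] (size 2)
  Action 5: shift '(' : push -> stack = [T, *, (] (size 3)
  Action 6: shift 'num' : push -> stack = [T, *, (, num] (size 4)
  Action 7: reduce by F -> num : pop 1, push F -> stack = [T, *, (, F] (size 4)
  Action 8: reduce by T -> F : pop 1, push T -> stack = [T, *, (, T] (size 4)
  Action 9: reduce by E -> T : pop 1, push E -> stack = [T, *, (, E] (size 4)
Final stack size: 4

4


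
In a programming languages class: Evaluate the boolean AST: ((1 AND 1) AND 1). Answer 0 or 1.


Step 1: Evaluate inner node
  1 AND 1 = 1
Step 2: Evaluate root node
  1 AND 1 = 1

1


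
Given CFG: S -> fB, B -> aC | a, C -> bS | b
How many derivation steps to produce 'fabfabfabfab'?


Grammar: S -> fB, B -> aC | a, C -> bS | b
Deriving 'fabfabfabfab':
Step 1: S -> fB => fB
Step 2: B -> aC => faC
Step 3: C -> bS => fabS
Step 4: S -> fB => fabfB
Step 5: B -> aC => fabfaC
Step 6: C -> bS => fabfabS
Step 7: S -> fB => fabfabfB
Step 8: B -> aC => fabfabfaC
Step 9: C -> bS => fabfabfabS
Step 10: S -> fB => fabfabfabfB
Step 11: B -> aC => fabfabfabfaC
Step 12: C -> b => fabfabfabfab
Total derivation steps: 12

12


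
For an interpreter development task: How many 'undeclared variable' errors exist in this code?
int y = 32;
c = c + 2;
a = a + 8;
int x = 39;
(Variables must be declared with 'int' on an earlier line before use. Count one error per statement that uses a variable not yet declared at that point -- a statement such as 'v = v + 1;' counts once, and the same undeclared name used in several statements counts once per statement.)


Scanning code line by line:
  Line 1: declare 'y' -> declared = ['y']
  Line 2: use 'c' -> ERROR (undeclared)
  Line 3: use 'a' -> ERROR (undeclared)
  Line 4: declare 'x' -> declared = ['x', 'y']
Total undeclared variable errors: 2

2


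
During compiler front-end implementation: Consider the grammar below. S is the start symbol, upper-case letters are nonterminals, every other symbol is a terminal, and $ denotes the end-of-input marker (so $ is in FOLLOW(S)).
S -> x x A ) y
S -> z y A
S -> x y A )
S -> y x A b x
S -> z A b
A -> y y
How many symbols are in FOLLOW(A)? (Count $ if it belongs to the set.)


S is the start symbol and does not occur in any rule body, so FOLLOW(S) = {$}.
Examining every occurrence of A in a rule body:
  S -> x x A ) y : A is followed by terminal ')' -> add ')'
  S -> z y A : A is at the right end -> add FOLLOW(S) = {$}
  S -> x y A ) : A is followed by terminal ')' -> add ')' (already in the set)
  S -> y x A b x : A is followed by terminal 'b' -> add 'b'
  S -> z A b : A is followed by terminal 'b' -> add 'b' (already in the set)
  A -> y y : A does not occur in the body -> contributes nothing
FOLLOW(A) = {), b, $}
Count: 3

3


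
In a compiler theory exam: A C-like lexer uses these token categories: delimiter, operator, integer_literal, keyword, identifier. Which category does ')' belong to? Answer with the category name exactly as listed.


Token: ')'
Checking categories:
  identifier: no
  integer_literal: no
  operator: no
  keyword: no
  delimiter: YES
Category: delimiter

delimiter


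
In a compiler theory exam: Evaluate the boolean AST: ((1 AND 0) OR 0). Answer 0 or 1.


Step 1: Evaluate inner node
  1 AND 0 = 0
Step 2: Evaluate root node
  0 OR 0 = 0

0


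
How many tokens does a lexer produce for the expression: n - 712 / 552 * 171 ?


Scanning 'n - 712 / 552 * 171'
Token 1: 'n' -> identifier
Token 2: '-' -> operator
Token 3: '712' -> integer_literal
Token 4: '/' -> operator
Token 5: '552' -> integer_literal
Token 6: '*' -> operator
Token 7: '171' -> integer_literal
Total tokens: 7

7


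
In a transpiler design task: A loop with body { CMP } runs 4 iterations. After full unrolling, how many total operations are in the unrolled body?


Loop body operations: CMP (1 op per iteration)
Unrolling 4 iterations:
  Iteration 1: CMP (1 ops)
  Iteration 2: CMP (1 ops)
  Iteration 3: CMP (1 ops)
  Iteration 4: CMP (1 ops)
Total: 4 iterations * 1 ops/iter = 4 operations

4


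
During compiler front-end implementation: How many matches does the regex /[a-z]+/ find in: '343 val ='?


Pattern: /[a-z]+/ (identifiers)
Input: '343 val ='
Scanning for matches:
  Match 1: 'val'
Total matches: 1

1


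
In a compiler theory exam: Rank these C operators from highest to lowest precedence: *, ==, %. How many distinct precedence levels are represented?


Looking up precedence for each operator:
  * -> precedence 6
  == -> precedence 3
  % -> precedence 6
Sorted highest to lowest: *, %, ==
Distinct precedence values: [6, 3]
Number of distinct levels: 2

2


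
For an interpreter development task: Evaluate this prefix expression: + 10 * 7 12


Parsing prefix expression: + 10 * 7 12
Step 1: Innermost operation '* 7 12'
  7 * 12 = 84
Step 2: Outer operation '+ 10 [84]'
  10 + 84 = 94

94


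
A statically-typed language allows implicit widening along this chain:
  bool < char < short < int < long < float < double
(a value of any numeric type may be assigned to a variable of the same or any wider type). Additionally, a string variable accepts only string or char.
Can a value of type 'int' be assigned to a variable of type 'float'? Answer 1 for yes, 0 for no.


Target variable type: float
Source value type: int
Numeric ranks: int=3, float=5
Widening allowed iff rank(source) <= rank(target): 3 <= 5? Yes
Result: 1

1


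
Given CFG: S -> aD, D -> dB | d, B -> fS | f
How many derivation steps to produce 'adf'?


Grammar: S -> aD, D -> dB | d, B -> fS | f
Deriving 'adf':
Step 1: S -> aD => aD
Step 2: D -> dB => adB
Step 3: B -> f => adf
Total derivation steps: 3

3


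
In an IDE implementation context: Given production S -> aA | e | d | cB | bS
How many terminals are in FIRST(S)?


Production: S -> aA | e | d | cB | bS
Examining each alternative for leading terminals:
  S -> aA : first terminal = 'a'
  S -> e : first terminal = 'e'
  S -> d : first terminal = 'd'
  S -> cB : first terminal = 'c'
  S -> bS : first terminal = 'b'
FIRST(S) = {a, b, c, d, e}
Count: 5

5


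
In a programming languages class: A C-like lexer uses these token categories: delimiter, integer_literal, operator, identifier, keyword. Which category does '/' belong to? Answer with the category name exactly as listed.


Token: '/'
Checking categories:
  identifier: no
  integer_literal: no
  operator: YES
  keyword: no
  delimiter: no
Category: operator

operator


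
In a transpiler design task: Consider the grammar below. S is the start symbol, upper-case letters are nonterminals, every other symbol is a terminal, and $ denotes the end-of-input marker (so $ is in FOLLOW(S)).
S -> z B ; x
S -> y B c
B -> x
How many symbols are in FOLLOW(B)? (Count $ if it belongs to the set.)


S is the start symbol and does not occur in any rule body, so FOLLOW(S) = {$}.
Examining every occurrence of B in a rule body:
  S -> z B ; x : B is followed by terminal ';' -> add ';'
  S -> y B c : B is followed by terminal 'c' -> add 'c'
  B -> x : B does not occur in the body -> contributes nothing
FOLLOW(B) = {;, c}
Count: 2

2


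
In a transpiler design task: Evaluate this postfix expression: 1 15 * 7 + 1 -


Processing tokens left to right:
Push 1, Push 15
Pop 1 and 15, compute 1 * 15 = 15, push 15
Push 7
Pop 15 and 7, compute 15 + 7 = 22, push 22
Push 1
Pop 22 and 1, compute 22 - 1 = 21, push 21
Stack result: 21

21


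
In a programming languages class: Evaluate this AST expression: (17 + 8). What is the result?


Expression: (17 + 8)
Evaluating step by step:
  17 + 8 = 25
Result: 25

25


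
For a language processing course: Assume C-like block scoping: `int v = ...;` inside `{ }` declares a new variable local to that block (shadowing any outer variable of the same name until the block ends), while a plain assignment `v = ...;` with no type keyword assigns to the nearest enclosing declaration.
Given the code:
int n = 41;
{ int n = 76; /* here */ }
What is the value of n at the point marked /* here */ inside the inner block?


Analyzing scoping rules:
Outer scope: declares n = 41
Inner block: 'int n = 76;' declares a NEW n that shadows the outer one
Inside the block the inner declaration is in scope -> 76
Result: 76

76


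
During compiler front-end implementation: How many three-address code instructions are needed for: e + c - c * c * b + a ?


Expression: e + c - c * c * b + a
Generating three-address code (respecting * over +/- precedence):
  Instruction 1: t1 = c * c
  Instruction 2: t2 = t1 * b
  Instruction 3: t3 = e + c
  Instruction 4: t4 = t3 - t2
  Instruction 5: t5 = t4 + a
Total instructions: 5

5


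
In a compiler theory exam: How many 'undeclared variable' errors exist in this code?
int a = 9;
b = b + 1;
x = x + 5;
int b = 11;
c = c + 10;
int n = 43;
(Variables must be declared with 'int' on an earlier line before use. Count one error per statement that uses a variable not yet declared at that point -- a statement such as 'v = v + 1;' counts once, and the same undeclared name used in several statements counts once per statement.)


Scanning code line by line:
  Line 1: declare 'a' -> declared = ['a']
  Line 2: use 'b' -> ERROR (undeclared)
  Line 3: use 'x' -> ERROR (undeclared)
  Line 4: declare 'b' -> declared = ['a', 'b']
  Line 5: use 'c' -> ERROR (undeclared)
  Line 6: declare 'n' -> declared = ['a', 'b', 'n']
Total undeclared variable errors: 3

3


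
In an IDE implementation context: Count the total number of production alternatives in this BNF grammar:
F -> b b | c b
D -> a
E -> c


Counting alternatives per rule:
  F: 2 alternative(s)
  D: 1 alternative(s)
  E: 1 alternative(s)
Sum: 2 + 1 + 1 = 4

4


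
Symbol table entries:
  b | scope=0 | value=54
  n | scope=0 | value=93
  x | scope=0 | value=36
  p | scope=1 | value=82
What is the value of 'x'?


Searching symbol table for 'x':
  b | scope=0 | value=54
  n | scope=0 | value=93
  x | scope=0 | value=36 <- MATCH
  p | scope=1 | value=82
Found 'x' at scope 0 with value 36

36


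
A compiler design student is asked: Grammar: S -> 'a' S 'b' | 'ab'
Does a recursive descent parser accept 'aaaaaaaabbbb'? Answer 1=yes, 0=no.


Grammar accepts strings of the form a^n b^n (n >= 1)
Word: 'aaaaaaaabbbb'
Counting: 8 a's and 4 b's
Check: 8 == 4? No
Mismatch: a-count != b-count
Rejected

0


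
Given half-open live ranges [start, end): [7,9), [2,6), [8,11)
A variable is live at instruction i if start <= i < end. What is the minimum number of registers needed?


Live ranges:
  Var0: [7, 9)
  Var1: [2, 6)
  Var2: [8, 11)
Sweep-line events (position, delta, active):
  pos=2 start -> active=1
  pos=6 end -> active=0
  pos=7 start -> active=1
  pos=8 start -> active=2
  pos=9 end -> active=1
  pos=11 end -> active=0
Maximum simultaneous active: 2
Minimum registers needed: 2

2


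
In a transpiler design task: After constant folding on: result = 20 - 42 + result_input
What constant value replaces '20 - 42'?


Identifying constant sub-expression:
  Original: result = 20 - 42 + result_input
  20 and 42 are both compile-time constants
  Evaluating: 20 - 42 = -22
  After folding: result = -22 + result_input

-22


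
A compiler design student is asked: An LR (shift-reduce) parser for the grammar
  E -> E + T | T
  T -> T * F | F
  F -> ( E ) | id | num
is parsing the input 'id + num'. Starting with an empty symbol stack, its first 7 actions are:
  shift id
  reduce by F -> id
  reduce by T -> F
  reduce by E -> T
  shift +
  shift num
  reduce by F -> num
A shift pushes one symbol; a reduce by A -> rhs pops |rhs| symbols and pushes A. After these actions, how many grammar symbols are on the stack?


Tracking the symbol stack through each action:
  Action 1: shift 'id' : push -> stack = [id] (size 1)
  Action 2: reduce by F -> id : pop 1, push F -> stack = [F] (size 1)
  Action 3: reduce by T -> F : pop 1, push T -> stack = [T] (size 1)
  Action 4: reduce by E -> T : pop 1, push E -> stack = [E] (size 1)
  Action 5: shift '+' : push -> stack = [E, +] (size 2)
  Action 6: shift 'num' : push -> stack = [E, +, num] (size 3)
  Action 7: reduce by F -> num : pop 1, push F -> stack = [E, +, F] (size 3)
Final stack size: 3

3


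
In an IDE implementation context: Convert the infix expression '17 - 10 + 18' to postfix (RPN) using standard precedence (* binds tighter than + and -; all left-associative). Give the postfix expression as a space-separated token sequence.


Applying the shunting-yard algorithm:
  Operand 17 -> output
  Push '-' onto operator stack -> op-stack: [-]
  Operand 10 -> output
  See '+' (prec 1); top '-' (prec 1) >= it -> pop '-' to output
  Push '+' onto operator stack -> op-stack: [+]
  Operand 18 -> output
  End of input: pop '+' to output
Postfix result: 17 10 - 18 +

17 10 - 18 +


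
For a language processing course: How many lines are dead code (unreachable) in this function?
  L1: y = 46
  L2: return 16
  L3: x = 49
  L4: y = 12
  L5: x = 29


Analyzing control flow:
  L1: reachable (before return)
  L2: reachable (return statement)
  L3: DEAD (after return at L2)
  L4: DEAD (after return at L2)
  L5: DEAD (after return at L2)
Return at L2, total lines = 5
Dead lines: L3 through L5
Count: 3

3


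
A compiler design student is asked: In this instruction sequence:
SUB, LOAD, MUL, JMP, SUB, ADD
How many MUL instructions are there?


Scanning instruction sequence for MUL:
  Position 1: SUB
  Position 2: LOAD
  Position 3: MUL <- MATCH
  Position 4: JMP
  Position 5: SUB
  Position 6: ADD
Matches at positions: [3]
Total MUL count: 1

1


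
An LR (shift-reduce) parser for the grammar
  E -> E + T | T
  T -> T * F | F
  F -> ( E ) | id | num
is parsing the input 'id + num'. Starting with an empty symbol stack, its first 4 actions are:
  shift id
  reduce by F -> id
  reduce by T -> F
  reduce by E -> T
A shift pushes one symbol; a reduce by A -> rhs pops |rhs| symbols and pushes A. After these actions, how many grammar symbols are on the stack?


Tracking the symbol stack through each action:
  Action 1: shift 'id' : push -> stack = [id] (size 1)
  Action 2: reduce by F -> id : pop 1, push F -> stack = [F] (size 1)
  Action 3: reduce by T -> F : pop 1, push T -> stack = [T] (size 1)
  Action 4: reduce by E -> T : pop 1, push E -> stack = [E] (size 1)
Final stack size: 1

1


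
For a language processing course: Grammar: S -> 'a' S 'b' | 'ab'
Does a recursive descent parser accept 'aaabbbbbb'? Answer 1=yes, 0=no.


Grammar accepts strings of the form a^n b^n (n >= 1)
Word: 'aaabbbbbb'
Counting: 3 a's and 6 b's
Check: 3 == 6? No
Mismatch: a-count != b-count
Rejected

0


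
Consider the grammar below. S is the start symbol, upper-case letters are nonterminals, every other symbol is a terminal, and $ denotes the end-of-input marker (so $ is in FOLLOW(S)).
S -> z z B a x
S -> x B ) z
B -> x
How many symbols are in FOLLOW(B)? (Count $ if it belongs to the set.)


S is the start symbol and does not occur in any rule body, so FOLLOW(S) = {$}.
Examining every occurrence of B in a rule body:
  S -> z z B a x : B is followed by terminal 'a' -> add 'a'
  S -> x B ) z : B is followed by terminal ')' -> add ')'
  B -> x : B does not occur in the body -> contributes nothing
FOLLOW(B) = {), a}
Count: 2

2


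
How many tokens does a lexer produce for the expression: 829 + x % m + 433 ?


Scanning '829 + x % m + 433'
Token 1: '829' -> integer_literal
Token 2: '+' -> operator
Token 3: 'x' -> identifier
Token 4: '%' -> operator
Token 5: 'm' -> identifier
Token 6: '+' -> operator
Token 7: '433' -> integer_literal
Total tokens: 7

7


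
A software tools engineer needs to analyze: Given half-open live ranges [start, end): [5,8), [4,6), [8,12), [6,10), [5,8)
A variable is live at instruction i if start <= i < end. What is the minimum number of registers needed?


Live ranges:
  Var0: [5, 8)
  Var1: [4, 6)
  Var2: [8, 12)
  Var3: [6, 10)
  Var4: [5, 8)
Sweep-line events (position, delta, active):
  pos=4 start -> active=1
  pos=5 start -> active=2
  pos=5 start -> active=3
  pos=6 end -> active=2
  pos=6 start -> active=3
  pos=8 end -> active=2
  pos=8 end -> active=1
  pos=8 start -> active=2
  pos=10 end -> active=1
  pos=12 end -> active=0
Maximum simultaneous active: 3
Minimum registers needed: 3

3


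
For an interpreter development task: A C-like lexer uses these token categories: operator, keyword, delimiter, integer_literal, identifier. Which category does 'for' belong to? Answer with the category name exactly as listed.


Token: 'for'
Checking categories:
  identifier: no
  integer_literal: no
  operator: no
  keyword: YES
  delimiter: no
Category: keyword

keyword


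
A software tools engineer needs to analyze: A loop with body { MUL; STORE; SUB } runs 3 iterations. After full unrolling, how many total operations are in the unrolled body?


Loop body operations: MUL, STORE, SUB (3 ops per iteration)
Unrolling 3 iterations:
  Iteration 1: MUL, STORE, SUB (3 ops)
  Iteration 2: MUL, STORE, SUB (3 ops)
  Iteration 3: MUL, STORE, SUB (3 ops)
Total: 3 iterations * 3 ops/iter = 9 operations

9


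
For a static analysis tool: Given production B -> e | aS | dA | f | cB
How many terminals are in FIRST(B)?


Production: B -> e | aS | dA | f | cB
Examining each alternative for leading terminals:
  B -> e : first terminal = 'e'
  B -> aS : first terminal = 'a'
  B -> dA : first terminal = 'd'
  B -> f : first terminal = 'f'
  B -> cB : first terminal = 'c'
FIRST(B) = {a, c, d, e, f}
Count: 5

5


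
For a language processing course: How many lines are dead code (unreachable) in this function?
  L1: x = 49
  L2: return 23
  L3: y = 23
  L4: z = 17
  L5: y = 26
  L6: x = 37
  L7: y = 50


Analyzing control flow:
  L1: reachable (before return)
  L2: reachable (return statement)
  L3: DEAD (after return at L2)
  L4: DEAD (after return at L2)
  L5: DEAD (after return at L2)
  L6: DEAD (after return at L2)
  L7: DEAD (after return at L2)
Return at L2, total lines = 7
Dead lines: L3 through L7
Count: 5

5


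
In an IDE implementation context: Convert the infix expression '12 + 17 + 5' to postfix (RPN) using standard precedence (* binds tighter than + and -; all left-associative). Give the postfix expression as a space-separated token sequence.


Applying the shunting-yard algorithm:
  Operand 12 -> output
  Push '+' onto operator stack -> op-stack: [+]
  Operand 17 -> output
  See '+' (prec 1); top '+' (prec 1) >= it -> pop '+' to output
  Push '+' onto operator stack -> op-stack: [+]
  Operand 5 -> output
  End of input: pop '+' to output
Postfix result: 12 17 + 5 +

12 17 + 5 +


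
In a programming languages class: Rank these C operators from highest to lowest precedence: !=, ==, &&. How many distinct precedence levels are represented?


Looking up precedence for each operator:
  != -> precedence 3
  == -> precedence 3
  && -> precedence 2
Sorted highest to lowest: !=, ==, &&
Distinct precedence values: [3, 2]
Number of distinct levels: 2

2


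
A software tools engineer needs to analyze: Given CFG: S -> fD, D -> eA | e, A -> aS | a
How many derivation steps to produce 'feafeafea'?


Grammar: S -> fD, D -> eA | e, A -> aS | a
Deriving 'feafeafea':
Step 1: S -> fD => fD
Step 2: D -> eA => feA
Step 3: A -> aS => feaS
Step 4: S -> fD => feafD
Step 5: D -> eA => feafeA
Step 6: A -> aS => feafeaS
Step 7: S -> fD => feafeafD
Step 8: D -> eA => feafeafeA
Step 9: A -> a => feafeafea
Total derivation steps: 9

9


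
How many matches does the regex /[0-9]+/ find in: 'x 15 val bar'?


Pattern: /[0-9]+/ (int literals)
Input: 'x 15 val bar'
Scanning for matches:
  Match 1: '15'
Total matches: 1

1


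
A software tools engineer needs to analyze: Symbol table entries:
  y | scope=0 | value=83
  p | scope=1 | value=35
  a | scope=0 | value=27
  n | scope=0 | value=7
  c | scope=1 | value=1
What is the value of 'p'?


Searching symbol table for 'p':
  y | scope=0 | value=83
  p | scope=1 | value=35 <- MATCH
  a | scope=0 | value=27
  n | scope=0 | value=7
  c | scope=1 | value=1
Found 'p' at scope 1 with value 35

35


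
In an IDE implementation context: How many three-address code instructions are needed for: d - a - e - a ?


Expression: d - a - e - a
Generating three-address code (respecting * over +/- precedence):
  Instruction 1: t1 = d - a
  Instruction 2: t2 = t1 - e
  Instruction 3: t3 = t2 - a
Total instructions: 3

3


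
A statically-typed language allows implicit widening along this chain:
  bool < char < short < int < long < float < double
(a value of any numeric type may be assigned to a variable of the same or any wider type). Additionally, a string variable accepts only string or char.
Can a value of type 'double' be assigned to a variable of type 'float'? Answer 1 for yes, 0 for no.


Target variable type: float
Source value type: double
Numeric ranks: double=6, float=5
Widening allowed iff rank(source) <= rank(target): 6 <= 5? No
Result: 0

0


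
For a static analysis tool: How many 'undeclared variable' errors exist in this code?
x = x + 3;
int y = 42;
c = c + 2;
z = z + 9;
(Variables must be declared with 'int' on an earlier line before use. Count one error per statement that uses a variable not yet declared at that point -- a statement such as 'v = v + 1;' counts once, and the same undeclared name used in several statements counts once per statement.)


Scanning code line by line:
  Line 1: use 'x' -> ERROR (undeclared)
  Line 2: declare 'y' -> declared = ['y']
  Line 3: use 'c' -> ERROR (undeclared)
  Line 4: use 'z' -> ERROR (undeclared)
Total undeclared variable errors: 3

3


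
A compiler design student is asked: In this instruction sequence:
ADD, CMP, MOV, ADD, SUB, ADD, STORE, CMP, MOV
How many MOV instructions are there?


Scanning instruction sequence for MOV:
  Position 1: ADD
  Position 2: CMP
  Position 3: MOV <- MATCH
  Position 4: ADD
  Position 5: SUB
  Position 6: ADD
  Position 7: STORE
  Position 8: CMP
  Position 9: MOV <- MATCH
Matches at positions: [3, 9]
Total MOV count: 2

2


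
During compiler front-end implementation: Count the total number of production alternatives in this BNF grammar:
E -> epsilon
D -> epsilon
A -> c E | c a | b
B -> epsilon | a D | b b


Counting alternatives per rule:
  E: 1 alternative(s)
  D: 1 alternative(s)
  A: 3 alternative(s)
  B: 3 alternative(s)
Sum: 1 + 1 + 3 + 3 = 8

8


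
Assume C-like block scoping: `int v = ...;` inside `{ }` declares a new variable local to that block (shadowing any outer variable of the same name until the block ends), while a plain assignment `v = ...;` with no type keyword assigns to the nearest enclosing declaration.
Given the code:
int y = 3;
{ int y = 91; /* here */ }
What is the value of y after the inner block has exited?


Analyzing scoping rules:
Outer scope: declares y = 3
Inner block: 'int y = 91;' declares a NEW y that shadows the outer one
When the block exits the inner y goes out of scope; the outer y was never modified -> 3
Result: 3

3


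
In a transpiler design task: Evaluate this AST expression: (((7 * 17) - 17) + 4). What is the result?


Expression: (((7 * 17) - 17) + 4)
Evaluating step by step:
  7 * 17 = 119
  119 - 17 = 102
  102 + 4 = 106
Result: 106

106


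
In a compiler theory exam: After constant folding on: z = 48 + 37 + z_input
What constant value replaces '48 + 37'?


Identifying constant sub-expression:
  Original: z = 48 + 37 + z_input
  48 and 37 are both compile-time constants
  Evaluating: 48 + 37 = 85
  After folding: z = 85 + z_input

85


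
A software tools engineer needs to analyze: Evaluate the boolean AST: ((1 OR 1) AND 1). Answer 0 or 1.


Step 1: Evaluate inner node
  1 OR 1 = 1
Step 2: Evaluate root node
  1 AND 1 = 1

1


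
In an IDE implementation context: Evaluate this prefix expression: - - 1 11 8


Parsing prefix expression: - - 1 11 8
Step 1: Innermost operation '- 1 11'
  1 - 11 = -10
Step 2: Outer operation '- [-10] 8'
  -10 - 8 = -18

-18


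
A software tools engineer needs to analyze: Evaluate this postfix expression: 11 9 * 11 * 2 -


Processing tokens left to right:
Push 11, Push 9
Pop 11 and 9, compute 11 * 9 = 99, push 99
Push 11
Pop 99 and 11, compute 99 * 11 = 1089, push 1089
Push 2
Pop 1089 and 2, compute 1089 - 2 = 1087, push 1087
Stack result: 1087

1087


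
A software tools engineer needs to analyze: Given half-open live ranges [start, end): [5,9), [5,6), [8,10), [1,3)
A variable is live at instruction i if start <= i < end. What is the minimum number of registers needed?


Live ranges:
  Var0: [5, 9)
  Var1: [5, 6)
  Var2: [8, 10)
  Var3: [1, 3)
Sweep-line events (position, delta, active):
  pos=1 start -> active=1
  pos=3 end -> active=0
  pos=5 start -> active=1
  pos=5 start -> active=2
  pos=6 end -> active=1
  pos=8 start -> active=2
  pos=9 end -> active=1
  pos=10 end -> active=0
Maximum simultaneous active: 2
Minimum registers needed: 2

2


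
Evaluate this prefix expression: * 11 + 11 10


Parsing prefix expression: * 11 + 11 10
Step 1: Innermost operation '+ 11 10'
  11 + 10 = 21
Step 2: Outer operation '* 11 [21]'
  11 * 21 = 231

231


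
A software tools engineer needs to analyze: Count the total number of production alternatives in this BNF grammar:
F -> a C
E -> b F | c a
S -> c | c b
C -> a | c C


Counting alternatives per rule:
  F: 1 alternative(s)
  E: 2 alternative(s)
  S: 2 alternative(s)
  C: 2 alternative(s)
Sum: 1 + 2 + 2 + 2 = 7

7


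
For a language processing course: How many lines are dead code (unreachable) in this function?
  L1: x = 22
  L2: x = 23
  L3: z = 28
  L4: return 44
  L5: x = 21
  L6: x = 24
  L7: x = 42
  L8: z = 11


Analyzing control flow:
  L1: reachable (before return)
  L2: reachable (before return)
  L3: reachable (before return)
  L4: reachable (return statement)
  L5: DEAD (after return at L4)
  L6: DEAD (after return at L4)
  L7: DEAD (after return at L4)
  L8: DEAD (after return at L4)
Return at L4, total lines = 8
Dead lines: L5 through L8
Count: 4

4


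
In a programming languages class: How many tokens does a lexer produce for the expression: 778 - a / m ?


Scanning '778 - a / m'
Token 1: '778' -> integer_literal
Token 2: '-' -> operator
Token 3: 'a' -> identifier
Token 4: '/' -> operator
Token 5: 'm' -> identifier
Total tokens: 5

5


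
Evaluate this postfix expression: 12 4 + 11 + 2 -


Processing tokens left to right:
Push 12, Push 4
Pop 12 and 4, compute 12 + 4 = 16, push 16
Push 11
Pop 16 and 11, compute 16 + 11 = 27, push 27
Push 2
Pop 27 and 2, compute 27 - 2 = 25, push 25
Stack result: 25

25


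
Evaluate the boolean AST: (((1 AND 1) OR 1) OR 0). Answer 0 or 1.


Step 1: Evaluate inner node
  1 AND 1 = 1
Step 2: Evaluate next node
  1 OR 1 = 1
Step 3: Evaluate root node
  1 OR 0 = 1

1


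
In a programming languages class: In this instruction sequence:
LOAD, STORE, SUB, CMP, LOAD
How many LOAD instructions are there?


Scanning instruction sequence for LOAD:
  Position 1: LOAD <- MATCH
  Position 2: STORE
  Position 3: SUB
  Position 4: CMP
  Position 5: LOAD <- MATCH
Matches at positions: [1, 5]
Total LOAD count: 2

2


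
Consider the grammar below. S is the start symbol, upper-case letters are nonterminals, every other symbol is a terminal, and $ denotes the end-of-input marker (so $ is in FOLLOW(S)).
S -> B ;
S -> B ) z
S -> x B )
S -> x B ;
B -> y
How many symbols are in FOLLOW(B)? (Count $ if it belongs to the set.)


S is the start symbol and does not occur in any rule body, so FOLLOW(S) = {$}.
Examining every occurrence of B in a rule body:
  S -> B ; : B is followed by terminal ';' -> add ';'
  S -> B ) z : B is followed by terminal ')' -> add ')'
  S -> x B ) : B is followed by terminal ')' -> add ')' (already in the set)
  S -> x B ; : B is followed by terminal ';' -> add ';' (already in the set)
  B -> y : B does not occur in the body -> contributes nothing
FOLLOW(B) = {), ;}
Count: 2

2


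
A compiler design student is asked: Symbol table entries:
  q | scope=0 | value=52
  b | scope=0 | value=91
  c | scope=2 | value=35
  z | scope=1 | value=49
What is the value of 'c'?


Searching symbol table for 'c':
  q | scope=0 | value=52
  b | scope=0 | value=91
  c | scope=2 | value=35 <- MATCH
  z | scope=1 | value=49
Found 'c' at scope 2 with value 35

35


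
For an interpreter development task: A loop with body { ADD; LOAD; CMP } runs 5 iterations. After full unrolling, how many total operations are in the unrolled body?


Loop body operations: ADD, LOAD, CMP (3 ops per iteration)
Unrolling 5 iterations:
  Iteration 1: ADD, LOAD, CMP (3 ops)
  Iteration 2: ADD, LOAD, CMP (3 ops)
  Iteration 3: ADD, LOAD, CMP (3 ops)
  Iteration 4: ADD, LOAD, CMP (3 ops)
  Iteration 5: ADD, LOAD, CMP (3 ops)
Total: 5 iterations * 3 ops/iter = 15 operations

15


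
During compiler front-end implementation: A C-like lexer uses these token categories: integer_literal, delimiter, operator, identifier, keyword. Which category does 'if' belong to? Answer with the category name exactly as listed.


Token: 'if'
Checking categories:
  identifier: no
  integer_literal: no
  operator: no
  keyword: YES
  delimiter: no
Category: keyword

keyword


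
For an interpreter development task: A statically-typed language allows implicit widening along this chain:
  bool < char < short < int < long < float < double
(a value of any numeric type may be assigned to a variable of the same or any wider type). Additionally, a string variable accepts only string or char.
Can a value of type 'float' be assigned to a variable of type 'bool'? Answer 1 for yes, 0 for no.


Target variable type: bool
Source value type: float
Numeric ranks: float=5, bool=0
Widening allowed iff rank(source) <= rank(target): 5 <= 0? No
Result: 0

0


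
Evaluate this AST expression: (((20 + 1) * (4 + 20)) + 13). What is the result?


Expression: (((20 + 1) * (4 + 20)) + 13)
Evaluating step by step:
  20 + 1 = 21
  4 + 20 = 24
  21 * 24 = 504
  504 + 13 = 517
Result: 517

517


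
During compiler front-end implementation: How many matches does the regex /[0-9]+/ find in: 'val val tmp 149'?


Pattern: /[0-9]+/ (int literals)
Input: 'val val tmp 149'
Scanning for matches:
  Match 1: '149'
Total matches: 1

1


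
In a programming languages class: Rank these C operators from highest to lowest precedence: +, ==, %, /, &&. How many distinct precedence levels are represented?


Looking up precedence for each operator:
  + -> precedence 5
  == -> precedence 3
  % -> precedence 6
  / -> precedence 6
  && -> precedence 2
Sorted highest to lowest: %, /, +, ==, &&
Distinct precedence values: [6, 5, 3, 2]
Number of distinct levels: 4

4


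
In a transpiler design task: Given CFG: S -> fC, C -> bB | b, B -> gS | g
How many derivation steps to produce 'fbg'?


Grammar: S -> fC, C -> bB | b, B -> gS | g
Deriving 'fbg':
Step 1: S -> fC => fC
Step 2: C -> bB => fbB
Step 3: B -> g => fbg
Total derivation steps: 3

3


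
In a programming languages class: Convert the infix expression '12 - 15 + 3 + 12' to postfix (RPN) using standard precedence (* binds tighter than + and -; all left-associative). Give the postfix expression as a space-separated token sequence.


Applying the shunting-yard algorithm:
  Operand 12 -> output
  Push '-' onto operator stack -> op-stack: [-]
  Operand 15 -> output
  See '+' (prec 1); top '-' (prec 1) >= it -> pop '-' to output
  Push '+' onto operator stack -> op-stack: [+]
  Operand 3 -> output
  See '+' (prec 1); top '+' (prec 1) >= it -> pop '+' to output
  Push '+' onto operator stack -> op-stack: [+]
  Operand 12 -> output
  End of input: pop '+' to output
Postfix result: 12 15 - 3 + 12 +

12 15 - 3 + 12 +


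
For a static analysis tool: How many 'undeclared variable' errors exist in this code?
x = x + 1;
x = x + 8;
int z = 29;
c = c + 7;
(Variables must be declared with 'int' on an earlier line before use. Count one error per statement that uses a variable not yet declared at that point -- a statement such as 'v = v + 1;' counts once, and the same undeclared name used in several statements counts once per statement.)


Scanning code line by line:
  Line 1: use 'x' -> ERROR (undeclared)
  Line 2: use 'x' -> ERROR (undeclared)
  Line 3: declare 'z' -> declared = ['z']
  Line 4: use 'c' -> ERROR (undeclared)
Total undeclared variable errors: 3

3


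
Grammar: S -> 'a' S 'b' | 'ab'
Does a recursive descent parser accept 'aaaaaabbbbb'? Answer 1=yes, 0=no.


Grammar accepts strings of the form a^n b^n (n >= 1)
Word: 'aaaaaabbbbb'
Counting: 6 a's and 5 b's
Check: 6 == 5? No
Mismatch: a-count != b-count
Rejected

0


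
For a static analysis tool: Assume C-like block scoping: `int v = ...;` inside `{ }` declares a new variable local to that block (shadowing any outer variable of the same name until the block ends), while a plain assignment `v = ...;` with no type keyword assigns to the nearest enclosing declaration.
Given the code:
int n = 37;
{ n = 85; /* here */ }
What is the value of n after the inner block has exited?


Analyzing scoping rules:
Outer scope: declares n = 37
Inner block: 'n = 85;' has no type keyword, so it is an assignment to the outer n (no shadowing)
The assignment changed the outer variable itself, so the new value persists after the block -> 85
Result: 85

85


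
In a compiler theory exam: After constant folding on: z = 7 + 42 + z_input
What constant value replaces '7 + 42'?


Identifying constant sub-expression:
  Original: z = 7 + 42 + z_input
  7 and 42 are both compile-time constants
  Evaluating: 7 + 42 = 49
  After folding: z = 49 + z_input

49


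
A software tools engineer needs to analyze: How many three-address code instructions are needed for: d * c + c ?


Expression: d * c + c
Generating three-address code (respecting * over +/- precedence):
  Instruction 1: t1 = d * c
  Instruction 2: t2 = t1 + c
Total instructions: 2

2


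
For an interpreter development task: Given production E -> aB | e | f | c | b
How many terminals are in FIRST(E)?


Production: E -> aB | e | f | c | b
Examining each alternative for leading terminals:
  E -> aB : first terminal = 'a'
  E -> e : first terminal = 'e'
  E -> f : first terminal = 'f'
  E -> c : first terminal = 'c'
  E -> b : first terminal = 'b'
FIRST(E) = {a, b, c, e, f}
Count: 5

5


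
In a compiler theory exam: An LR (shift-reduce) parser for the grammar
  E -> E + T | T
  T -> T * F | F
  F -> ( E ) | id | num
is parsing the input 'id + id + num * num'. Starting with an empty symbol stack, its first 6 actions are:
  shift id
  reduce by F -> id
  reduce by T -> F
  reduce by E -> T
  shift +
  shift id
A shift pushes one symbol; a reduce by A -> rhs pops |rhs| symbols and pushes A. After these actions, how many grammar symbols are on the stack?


Tracking the symbol stack through each action:
  Action 1: shift 'id' : push -> stack = [id] (size 1)
  Action 2: reduce by F -> id : pop 1, push F -> stack = [F] (size 1)
  Action 3: reduce by T -> F : pop 1, push T -> stack = [T] (size 1)
  Action 4: reduce by E -> T : pop 1, push E -> stack = [E] (size 1)
  Action 5: shift '+' : push -> stack = [E, +] (size 2)
  Action 6: shift 'id' : push -> stack = [E, +, id] (size 3)
Final stack size: 3

3


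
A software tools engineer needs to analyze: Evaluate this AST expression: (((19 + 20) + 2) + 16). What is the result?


Expression: (((19 + 20) + 2) + 16)
Evaluating step by step:
  19 + 20 = 39
  39 + 2 = 41
  41 + 16 = 57
Result: 57

57


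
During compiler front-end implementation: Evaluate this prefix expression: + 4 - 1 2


Parsing prefix expression: + 4 - 1 2
Step 1: Innermost operation '- 1 2'
  1 - 2 = -1
Step 2: Outer operation '+ 4 [-1]'
  4 + -1 = 3

3


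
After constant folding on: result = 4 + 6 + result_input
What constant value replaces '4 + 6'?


Identifying constant sub-expression:
  Original: result = 4 + 6 + result_input
  4 and 6 are both compile-time constants
  Evaluating: 4 + 6 = 10
  After folding: result = 10 + result_input

10


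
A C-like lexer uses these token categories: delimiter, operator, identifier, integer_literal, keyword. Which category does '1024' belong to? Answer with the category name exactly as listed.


Token: '1024'
Checking categories:
  identifier: no
  integer_literal: YES
  operator: no
  keyword: no
  delimiter: no
Category: integer_literal

integer_literal


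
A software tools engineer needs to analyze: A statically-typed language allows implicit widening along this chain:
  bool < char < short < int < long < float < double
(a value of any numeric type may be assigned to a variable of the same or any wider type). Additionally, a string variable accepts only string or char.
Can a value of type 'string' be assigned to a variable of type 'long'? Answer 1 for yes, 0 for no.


Target variable type: long
Source value type: string
Rule: string cannot widen to any numeric type
Result: 0

0


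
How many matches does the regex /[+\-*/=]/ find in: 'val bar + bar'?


Pattern: /[+\-*/=]/ (operators)
Input: 'val bar + bar'
Scanning for matches:
  Match 1: '+'
Total matches: 1

1


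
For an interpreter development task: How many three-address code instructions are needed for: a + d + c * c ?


Expression: a + d + c * c
Generating three-address code (respecting * over +/- precedence):
  Instruction 1: t1 = c * c
  Instruction 2: t2 = a + d
  Instruction 3: t3 = t2 + t1
Total instructions: 3

3


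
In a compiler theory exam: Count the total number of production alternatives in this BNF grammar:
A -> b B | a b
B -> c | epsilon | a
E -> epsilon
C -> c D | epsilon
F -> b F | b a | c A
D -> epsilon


Counting alternatives per rule:
  A: 2 alternative(s)
  B: 3 alternative(s)
  E: 1 alternative(s)
  C: 2 alternative(s)
  F: 3 alternative(s)
  D: 1 alternative(s)
Sum: 2 + 3 + 1 + 2 + 3 + 1 = 12

12


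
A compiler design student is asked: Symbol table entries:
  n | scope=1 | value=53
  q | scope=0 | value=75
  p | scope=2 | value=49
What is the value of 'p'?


Searching symbol table for 'p':
  n | scope=1 | value=53
  q | scope=0 | value=75
  p | scope=2 | value=49 <- MATCH
Found 'p' at scope 2 with value 49

49
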